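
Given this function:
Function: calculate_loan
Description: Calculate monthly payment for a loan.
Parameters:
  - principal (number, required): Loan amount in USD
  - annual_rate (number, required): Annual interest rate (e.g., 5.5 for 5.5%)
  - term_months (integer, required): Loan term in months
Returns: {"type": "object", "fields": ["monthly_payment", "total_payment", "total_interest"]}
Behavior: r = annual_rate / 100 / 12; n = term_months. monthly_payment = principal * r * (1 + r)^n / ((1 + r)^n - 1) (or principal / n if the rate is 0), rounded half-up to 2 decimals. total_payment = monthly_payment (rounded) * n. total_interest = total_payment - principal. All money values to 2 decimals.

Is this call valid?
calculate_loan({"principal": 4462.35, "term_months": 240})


Checking required parameters...
Missing required parameter: annual_rate
Invalid - missing required parameter 'annual_rate'


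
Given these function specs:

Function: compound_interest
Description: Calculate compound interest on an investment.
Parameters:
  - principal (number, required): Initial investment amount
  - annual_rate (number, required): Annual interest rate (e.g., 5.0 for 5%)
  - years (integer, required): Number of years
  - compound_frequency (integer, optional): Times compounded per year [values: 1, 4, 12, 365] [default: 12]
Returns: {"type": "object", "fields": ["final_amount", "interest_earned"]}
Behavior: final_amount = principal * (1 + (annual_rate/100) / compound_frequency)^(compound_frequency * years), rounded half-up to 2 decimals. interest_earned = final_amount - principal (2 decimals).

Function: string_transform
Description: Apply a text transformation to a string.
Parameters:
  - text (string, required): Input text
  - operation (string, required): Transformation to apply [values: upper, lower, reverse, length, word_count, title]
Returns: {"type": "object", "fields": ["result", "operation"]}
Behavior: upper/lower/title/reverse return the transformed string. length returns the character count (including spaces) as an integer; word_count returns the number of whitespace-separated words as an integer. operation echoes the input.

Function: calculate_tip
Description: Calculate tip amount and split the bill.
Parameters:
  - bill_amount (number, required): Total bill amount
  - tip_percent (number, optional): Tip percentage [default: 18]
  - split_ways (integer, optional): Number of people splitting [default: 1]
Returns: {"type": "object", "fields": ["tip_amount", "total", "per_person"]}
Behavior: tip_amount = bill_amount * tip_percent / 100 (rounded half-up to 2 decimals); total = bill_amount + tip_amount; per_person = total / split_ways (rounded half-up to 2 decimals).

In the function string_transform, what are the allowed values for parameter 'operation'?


The string_transform spec declares:
  - operation (string, required): Transformation to apply [values: upper, lower, reverse, length, word_count, title]
Allowed values:
upper, lower, reverse, length, word_count, title


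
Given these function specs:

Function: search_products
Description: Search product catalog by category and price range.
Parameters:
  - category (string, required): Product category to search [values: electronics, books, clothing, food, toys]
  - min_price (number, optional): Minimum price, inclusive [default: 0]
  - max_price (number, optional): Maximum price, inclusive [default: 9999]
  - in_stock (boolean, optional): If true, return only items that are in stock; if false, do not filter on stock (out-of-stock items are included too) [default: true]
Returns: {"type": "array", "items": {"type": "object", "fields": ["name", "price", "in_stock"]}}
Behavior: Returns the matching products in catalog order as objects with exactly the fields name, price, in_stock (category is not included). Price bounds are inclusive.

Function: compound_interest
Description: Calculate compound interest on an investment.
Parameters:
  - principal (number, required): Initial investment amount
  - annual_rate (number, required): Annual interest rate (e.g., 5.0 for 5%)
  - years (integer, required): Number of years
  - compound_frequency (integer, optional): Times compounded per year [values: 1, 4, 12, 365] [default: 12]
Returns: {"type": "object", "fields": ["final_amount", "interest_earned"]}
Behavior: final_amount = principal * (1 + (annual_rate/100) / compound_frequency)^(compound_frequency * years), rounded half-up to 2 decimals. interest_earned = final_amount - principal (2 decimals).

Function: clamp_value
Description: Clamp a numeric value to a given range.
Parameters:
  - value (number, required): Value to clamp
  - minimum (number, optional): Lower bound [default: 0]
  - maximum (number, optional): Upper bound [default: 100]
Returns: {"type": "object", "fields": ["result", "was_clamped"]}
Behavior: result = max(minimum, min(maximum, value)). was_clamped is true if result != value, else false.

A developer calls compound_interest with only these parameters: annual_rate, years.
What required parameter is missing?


Required parameters: principal, annual_rate, years
Provided: annual_rate, years
Missing: principal
principal


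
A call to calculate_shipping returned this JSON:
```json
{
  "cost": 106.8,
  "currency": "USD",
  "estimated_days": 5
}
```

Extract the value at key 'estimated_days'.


5


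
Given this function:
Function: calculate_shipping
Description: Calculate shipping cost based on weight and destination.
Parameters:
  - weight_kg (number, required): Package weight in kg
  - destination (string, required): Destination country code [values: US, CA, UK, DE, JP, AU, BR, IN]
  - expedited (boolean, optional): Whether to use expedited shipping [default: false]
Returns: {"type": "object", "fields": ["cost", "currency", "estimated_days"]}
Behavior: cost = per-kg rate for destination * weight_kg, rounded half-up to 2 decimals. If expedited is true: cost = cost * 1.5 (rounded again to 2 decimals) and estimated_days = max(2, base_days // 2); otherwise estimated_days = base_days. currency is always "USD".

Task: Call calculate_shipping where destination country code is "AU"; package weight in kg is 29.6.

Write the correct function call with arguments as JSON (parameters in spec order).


Mapping each described value to its parameter name:
  'Destination country code' -> destination = "AU"
  'Package weight in kg' -> weight_kg = 29.6
calculate_shipping({"weight_kg": 29.6, "destination": "AU"})


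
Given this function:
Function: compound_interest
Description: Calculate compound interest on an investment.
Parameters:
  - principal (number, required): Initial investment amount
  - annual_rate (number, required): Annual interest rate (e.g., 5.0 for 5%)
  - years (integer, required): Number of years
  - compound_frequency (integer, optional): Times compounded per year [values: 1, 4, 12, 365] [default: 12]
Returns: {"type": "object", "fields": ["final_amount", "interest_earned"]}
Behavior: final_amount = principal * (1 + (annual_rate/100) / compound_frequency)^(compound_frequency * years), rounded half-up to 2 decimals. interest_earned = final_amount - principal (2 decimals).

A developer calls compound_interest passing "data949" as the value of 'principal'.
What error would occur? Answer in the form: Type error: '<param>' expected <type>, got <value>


Spec: 'principal' is declared as number; "data949" is a string.
Type error: 'principal' expected number, got "data949"


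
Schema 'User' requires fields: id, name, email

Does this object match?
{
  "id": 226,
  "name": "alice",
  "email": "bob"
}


Checking required fields... All present.
Valid - all required fields present


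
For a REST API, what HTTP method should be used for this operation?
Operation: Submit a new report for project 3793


GET = read, POST = create, PUT = update/replace, DELETE = remove
This operation is a create.
POST


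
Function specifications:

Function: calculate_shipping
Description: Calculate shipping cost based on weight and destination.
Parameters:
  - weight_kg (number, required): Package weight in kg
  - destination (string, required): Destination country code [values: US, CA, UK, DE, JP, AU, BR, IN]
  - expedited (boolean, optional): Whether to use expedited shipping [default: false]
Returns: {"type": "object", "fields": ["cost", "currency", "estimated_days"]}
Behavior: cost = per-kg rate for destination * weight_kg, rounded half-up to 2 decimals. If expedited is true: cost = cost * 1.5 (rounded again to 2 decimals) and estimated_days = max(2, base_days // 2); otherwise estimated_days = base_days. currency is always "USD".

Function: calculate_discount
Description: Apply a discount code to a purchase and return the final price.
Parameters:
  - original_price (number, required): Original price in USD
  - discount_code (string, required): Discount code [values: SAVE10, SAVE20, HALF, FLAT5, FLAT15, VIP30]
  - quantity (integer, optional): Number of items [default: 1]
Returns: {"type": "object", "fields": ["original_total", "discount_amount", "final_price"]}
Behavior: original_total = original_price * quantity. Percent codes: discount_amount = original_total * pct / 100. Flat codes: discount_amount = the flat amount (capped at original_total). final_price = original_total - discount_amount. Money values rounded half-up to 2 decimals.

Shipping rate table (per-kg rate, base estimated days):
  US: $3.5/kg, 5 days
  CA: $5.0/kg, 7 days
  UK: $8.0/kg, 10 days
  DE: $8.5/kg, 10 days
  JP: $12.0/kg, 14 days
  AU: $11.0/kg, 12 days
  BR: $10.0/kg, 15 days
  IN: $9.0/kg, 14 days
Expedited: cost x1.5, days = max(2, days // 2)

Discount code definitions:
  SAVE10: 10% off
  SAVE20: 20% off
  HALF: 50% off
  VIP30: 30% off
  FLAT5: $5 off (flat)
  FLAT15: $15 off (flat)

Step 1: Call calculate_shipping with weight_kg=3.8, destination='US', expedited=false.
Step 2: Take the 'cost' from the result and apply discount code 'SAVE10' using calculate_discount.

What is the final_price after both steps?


Step 1: calculate_shipping(weight_kg=3.8, destination=US, expedited=false)
  Rate for US: $3.5/kg, base 5 days
  cost = 3.5 * 3.8 = 13.3 -> 13.30
  expedited not set/false: estimated_days = 5
  -> cost = 13.30 USD
Step 2: calculate_discount(original_price=13.3, discount_code=SAVE10, quantity=1)
  original_total = 13.3 * 1 = 13.30
  SAVE10 = 10% off: discount_amount = 13.30 * 10/100 = 1.33 -> 1.33
  final_price = 13.30 - 1.33 = 11.97
  -> final_price = 11.97
$11.97


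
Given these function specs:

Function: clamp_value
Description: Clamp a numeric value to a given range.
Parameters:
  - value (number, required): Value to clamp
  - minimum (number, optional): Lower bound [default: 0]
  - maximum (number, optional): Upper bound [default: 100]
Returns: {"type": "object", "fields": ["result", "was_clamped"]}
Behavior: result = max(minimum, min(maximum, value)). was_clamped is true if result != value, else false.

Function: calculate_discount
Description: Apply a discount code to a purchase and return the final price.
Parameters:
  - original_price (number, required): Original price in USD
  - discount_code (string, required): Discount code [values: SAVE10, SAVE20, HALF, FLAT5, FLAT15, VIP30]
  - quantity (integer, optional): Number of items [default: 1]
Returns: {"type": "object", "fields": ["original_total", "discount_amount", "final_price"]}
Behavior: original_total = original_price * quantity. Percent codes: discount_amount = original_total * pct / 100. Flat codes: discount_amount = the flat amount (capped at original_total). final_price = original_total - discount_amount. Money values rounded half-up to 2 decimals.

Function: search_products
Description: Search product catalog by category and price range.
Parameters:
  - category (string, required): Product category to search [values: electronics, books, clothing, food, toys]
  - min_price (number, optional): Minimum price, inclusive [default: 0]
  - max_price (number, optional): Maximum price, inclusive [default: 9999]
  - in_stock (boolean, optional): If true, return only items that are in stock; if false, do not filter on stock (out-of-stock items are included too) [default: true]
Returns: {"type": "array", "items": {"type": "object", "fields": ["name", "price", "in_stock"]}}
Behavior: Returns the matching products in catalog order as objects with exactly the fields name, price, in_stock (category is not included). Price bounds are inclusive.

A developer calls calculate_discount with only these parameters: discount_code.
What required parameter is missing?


Required parameters: original_price, discount_code
Provided: discount_code
Missing: original_price
original_price


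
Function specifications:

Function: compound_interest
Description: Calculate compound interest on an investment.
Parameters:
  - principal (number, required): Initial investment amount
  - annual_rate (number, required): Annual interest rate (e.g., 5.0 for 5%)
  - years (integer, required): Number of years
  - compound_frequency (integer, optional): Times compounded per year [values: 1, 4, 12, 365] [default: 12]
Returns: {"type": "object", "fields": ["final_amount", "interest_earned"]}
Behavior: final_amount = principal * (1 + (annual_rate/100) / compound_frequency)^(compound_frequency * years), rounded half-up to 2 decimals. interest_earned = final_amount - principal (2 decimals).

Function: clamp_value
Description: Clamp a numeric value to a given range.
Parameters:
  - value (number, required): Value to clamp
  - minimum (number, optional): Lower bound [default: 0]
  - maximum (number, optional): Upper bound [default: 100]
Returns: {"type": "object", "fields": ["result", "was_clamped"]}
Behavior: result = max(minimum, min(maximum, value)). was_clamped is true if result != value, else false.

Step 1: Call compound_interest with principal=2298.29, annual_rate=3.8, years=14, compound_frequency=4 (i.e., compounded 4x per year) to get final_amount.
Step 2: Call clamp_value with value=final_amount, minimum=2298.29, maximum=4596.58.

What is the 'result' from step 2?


Step 1: compound_interest
  rate per period = 3.8/100/4 = 0.0095 (keep full precision); periods = 4 * 14 = 56
  (1 + 0.0095)^56 = 1.69806419
  final_amount = 2298.29 * 1.69806419 = 3902.64395 -> 3902.64
  interest_earned = 3902.64 - 2298.29 = 1604.35
  -> final_amount = 3902.64
Step 2: clamp_value(value=3902.64, minimum=2298.29, maximum=4596.58)
  result = max(2298.29, min(4596.58, 3902.64)) = max(2298.29, 3902.64) = 3902.64
  was_clamped = (3902.64 != 3902.64) = false
  -> result = 3902.64
3902.64


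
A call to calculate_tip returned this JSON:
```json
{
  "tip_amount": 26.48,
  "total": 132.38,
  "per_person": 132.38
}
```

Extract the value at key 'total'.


132.38


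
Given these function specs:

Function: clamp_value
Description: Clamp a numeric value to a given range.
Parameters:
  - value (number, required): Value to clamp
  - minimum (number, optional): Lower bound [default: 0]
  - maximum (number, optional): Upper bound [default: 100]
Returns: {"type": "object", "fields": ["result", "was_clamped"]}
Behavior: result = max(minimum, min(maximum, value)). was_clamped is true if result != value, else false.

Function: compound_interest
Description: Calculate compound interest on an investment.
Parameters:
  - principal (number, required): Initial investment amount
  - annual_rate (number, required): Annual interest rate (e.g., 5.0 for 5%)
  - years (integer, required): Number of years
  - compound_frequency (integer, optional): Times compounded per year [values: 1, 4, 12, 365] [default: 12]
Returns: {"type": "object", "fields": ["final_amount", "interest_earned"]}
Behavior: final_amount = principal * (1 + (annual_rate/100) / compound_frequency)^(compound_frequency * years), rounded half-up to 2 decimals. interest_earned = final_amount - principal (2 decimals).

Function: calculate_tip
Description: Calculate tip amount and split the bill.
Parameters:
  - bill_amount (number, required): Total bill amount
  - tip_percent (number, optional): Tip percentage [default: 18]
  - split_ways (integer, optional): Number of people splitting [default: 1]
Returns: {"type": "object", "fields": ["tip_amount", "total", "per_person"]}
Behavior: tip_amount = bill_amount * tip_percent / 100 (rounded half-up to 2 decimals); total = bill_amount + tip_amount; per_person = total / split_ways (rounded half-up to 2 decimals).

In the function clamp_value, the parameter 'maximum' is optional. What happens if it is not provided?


The clamp_value spec declares:
  - maximum (number, optional): Upper bound [default: 100]
It defaults to 100


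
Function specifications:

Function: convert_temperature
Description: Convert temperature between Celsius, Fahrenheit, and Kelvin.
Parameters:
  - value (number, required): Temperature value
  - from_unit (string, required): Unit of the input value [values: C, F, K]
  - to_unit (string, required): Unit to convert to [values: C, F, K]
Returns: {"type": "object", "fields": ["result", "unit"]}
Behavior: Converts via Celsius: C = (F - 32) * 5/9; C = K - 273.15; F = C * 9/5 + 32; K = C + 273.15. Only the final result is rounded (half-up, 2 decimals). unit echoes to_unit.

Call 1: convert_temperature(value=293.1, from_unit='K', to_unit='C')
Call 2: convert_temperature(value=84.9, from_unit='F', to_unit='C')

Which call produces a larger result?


Call 1:
  To C: 293.1 - 273.15 = 19.95
  Target is C: 19.95
  Round to 2 decimals: 19.95
  -> 19.95 C
Call 2:
  To C: (84.9 - 32) * 5/9 = 29.388889
  Target is C: 29.388889
  Round to 2 decimals: 29.39
  -> 29.39 C
Call 2 (29.39 C)


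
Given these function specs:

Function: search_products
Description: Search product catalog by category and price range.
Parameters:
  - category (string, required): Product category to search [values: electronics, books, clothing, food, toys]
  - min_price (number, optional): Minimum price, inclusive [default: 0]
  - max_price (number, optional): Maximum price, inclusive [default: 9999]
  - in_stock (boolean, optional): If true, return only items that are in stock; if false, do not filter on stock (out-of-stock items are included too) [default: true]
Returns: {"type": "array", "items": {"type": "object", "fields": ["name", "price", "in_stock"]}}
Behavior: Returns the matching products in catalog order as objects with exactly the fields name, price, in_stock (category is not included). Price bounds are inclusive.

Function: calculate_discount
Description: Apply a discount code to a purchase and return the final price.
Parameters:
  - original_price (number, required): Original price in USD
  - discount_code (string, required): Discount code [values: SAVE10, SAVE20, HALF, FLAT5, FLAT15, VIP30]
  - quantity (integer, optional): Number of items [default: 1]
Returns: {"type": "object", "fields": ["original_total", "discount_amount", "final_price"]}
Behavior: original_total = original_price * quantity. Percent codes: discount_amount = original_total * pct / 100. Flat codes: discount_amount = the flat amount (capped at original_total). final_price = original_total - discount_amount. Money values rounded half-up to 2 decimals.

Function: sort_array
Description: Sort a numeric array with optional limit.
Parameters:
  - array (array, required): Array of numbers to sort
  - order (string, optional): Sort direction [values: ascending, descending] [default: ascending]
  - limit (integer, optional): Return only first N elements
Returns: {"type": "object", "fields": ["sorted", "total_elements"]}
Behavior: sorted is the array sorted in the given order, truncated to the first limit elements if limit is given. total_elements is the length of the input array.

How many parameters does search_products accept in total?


Parameters of search_products: category (required), min_price (optional), max_price (optional), in_stock (optional)
Total:
4


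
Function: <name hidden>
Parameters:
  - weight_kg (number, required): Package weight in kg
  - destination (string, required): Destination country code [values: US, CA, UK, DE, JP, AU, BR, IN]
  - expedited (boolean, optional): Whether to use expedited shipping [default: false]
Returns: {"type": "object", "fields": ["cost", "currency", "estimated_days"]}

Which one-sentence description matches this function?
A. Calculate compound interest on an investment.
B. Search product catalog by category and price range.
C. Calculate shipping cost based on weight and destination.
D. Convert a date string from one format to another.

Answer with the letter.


Parameters weight_kg, destination, expedited and return ["cost", "currency", "estimated_days"] fit: Calculate shipping cost based on weight and destination.
C


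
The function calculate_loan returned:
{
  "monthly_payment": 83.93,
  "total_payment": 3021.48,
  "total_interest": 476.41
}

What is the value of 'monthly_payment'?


83.93


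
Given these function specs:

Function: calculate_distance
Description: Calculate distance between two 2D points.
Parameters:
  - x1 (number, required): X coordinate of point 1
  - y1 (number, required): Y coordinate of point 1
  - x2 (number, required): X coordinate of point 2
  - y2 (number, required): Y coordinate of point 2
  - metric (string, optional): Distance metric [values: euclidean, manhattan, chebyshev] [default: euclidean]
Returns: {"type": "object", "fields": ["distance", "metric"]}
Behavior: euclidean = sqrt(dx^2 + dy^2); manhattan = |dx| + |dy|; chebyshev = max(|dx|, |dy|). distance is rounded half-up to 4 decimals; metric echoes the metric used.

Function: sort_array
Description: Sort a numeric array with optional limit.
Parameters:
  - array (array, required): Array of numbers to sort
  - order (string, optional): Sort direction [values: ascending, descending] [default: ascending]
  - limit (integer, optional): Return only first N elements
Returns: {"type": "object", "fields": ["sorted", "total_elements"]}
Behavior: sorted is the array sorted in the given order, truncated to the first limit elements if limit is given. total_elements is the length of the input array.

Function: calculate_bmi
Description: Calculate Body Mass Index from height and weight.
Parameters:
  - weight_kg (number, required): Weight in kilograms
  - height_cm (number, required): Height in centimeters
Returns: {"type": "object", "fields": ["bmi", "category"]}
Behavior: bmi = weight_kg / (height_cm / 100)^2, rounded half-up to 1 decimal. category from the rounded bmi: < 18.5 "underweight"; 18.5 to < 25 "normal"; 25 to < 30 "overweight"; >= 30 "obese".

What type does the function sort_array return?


The sort_array spec declares Returns: {"type": "object", "fields": ["sorted", "total_elements"]}
Type:
object


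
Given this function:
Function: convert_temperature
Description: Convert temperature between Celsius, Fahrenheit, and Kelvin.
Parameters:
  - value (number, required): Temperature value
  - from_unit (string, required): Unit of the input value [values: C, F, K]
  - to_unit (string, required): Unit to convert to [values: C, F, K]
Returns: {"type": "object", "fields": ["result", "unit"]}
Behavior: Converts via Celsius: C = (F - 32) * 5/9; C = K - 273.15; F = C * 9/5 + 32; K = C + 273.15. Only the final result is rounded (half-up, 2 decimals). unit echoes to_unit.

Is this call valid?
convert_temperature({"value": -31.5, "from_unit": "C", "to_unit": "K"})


Checking all required parameters present and types match... All valid.
Valid


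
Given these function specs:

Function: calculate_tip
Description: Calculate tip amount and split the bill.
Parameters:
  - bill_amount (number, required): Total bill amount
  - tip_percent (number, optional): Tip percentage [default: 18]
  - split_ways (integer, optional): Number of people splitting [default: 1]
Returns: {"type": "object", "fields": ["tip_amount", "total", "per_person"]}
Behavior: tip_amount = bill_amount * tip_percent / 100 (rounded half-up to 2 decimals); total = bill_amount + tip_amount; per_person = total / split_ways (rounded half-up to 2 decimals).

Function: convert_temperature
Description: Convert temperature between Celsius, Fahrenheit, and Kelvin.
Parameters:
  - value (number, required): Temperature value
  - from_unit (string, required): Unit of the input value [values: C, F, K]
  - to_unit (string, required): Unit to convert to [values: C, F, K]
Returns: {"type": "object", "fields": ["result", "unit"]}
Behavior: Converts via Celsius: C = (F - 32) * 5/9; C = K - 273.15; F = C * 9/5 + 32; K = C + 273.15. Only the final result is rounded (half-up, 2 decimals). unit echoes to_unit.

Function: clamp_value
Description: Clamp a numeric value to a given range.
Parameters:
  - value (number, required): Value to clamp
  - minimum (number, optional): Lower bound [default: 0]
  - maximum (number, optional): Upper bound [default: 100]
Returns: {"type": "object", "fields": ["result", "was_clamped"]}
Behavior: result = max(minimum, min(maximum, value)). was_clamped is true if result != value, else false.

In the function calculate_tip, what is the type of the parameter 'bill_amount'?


The calculate_tip spec declares:
  - bill_amount (number, required): Total bill amount
Type:
number


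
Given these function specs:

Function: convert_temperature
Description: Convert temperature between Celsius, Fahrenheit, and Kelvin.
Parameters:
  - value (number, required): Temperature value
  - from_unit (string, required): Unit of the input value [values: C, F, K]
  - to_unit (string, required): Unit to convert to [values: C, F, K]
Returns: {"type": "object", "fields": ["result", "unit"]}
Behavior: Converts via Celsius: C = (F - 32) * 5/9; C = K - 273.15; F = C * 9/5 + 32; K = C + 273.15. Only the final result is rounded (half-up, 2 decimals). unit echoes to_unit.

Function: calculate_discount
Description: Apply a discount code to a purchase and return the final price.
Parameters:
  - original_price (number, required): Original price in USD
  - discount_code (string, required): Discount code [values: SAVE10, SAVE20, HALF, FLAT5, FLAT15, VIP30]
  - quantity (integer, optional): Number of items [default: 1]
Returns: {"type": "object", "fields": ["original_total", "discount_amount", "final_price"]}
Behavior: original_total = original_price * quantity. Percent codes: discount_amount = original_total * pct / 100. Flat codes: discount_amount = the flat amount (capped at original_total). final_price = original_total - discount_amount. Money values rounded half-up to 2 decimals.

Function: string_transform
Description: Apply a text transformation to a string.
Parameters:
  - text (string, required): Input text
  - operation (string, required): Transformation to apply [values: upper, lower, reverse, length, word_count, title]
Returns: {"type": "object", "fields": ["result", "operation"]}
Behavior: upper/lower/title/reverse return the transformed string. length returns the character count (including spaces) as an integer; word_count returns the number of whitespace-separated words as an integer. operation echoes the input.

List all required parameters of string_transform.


Parameters of string_transform and their required/optional flag:
  text: required
  operation: required
operation, text


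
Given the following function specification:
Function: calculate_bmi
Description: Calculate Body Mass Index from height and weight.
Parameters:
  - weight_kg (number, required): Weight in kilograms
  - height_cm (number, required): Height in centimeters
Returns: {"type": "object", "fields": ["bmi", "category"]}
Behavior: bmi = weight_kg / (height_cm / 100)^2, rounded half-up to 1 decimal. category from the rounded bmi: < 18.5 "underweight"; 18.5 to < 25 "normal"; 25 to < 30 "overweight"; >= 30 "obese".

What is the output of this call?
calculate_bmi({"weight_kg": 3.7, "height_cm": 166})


height_m = 166 / 100 = 1.66
bmi = 3.7 / 1.66^2 = 3.7 / 2.7556 = 1.34272 -> 1.3
1.3 < 18.5 -> underweight
Output:
{"bmi": 1.3, "category": "underweight"}


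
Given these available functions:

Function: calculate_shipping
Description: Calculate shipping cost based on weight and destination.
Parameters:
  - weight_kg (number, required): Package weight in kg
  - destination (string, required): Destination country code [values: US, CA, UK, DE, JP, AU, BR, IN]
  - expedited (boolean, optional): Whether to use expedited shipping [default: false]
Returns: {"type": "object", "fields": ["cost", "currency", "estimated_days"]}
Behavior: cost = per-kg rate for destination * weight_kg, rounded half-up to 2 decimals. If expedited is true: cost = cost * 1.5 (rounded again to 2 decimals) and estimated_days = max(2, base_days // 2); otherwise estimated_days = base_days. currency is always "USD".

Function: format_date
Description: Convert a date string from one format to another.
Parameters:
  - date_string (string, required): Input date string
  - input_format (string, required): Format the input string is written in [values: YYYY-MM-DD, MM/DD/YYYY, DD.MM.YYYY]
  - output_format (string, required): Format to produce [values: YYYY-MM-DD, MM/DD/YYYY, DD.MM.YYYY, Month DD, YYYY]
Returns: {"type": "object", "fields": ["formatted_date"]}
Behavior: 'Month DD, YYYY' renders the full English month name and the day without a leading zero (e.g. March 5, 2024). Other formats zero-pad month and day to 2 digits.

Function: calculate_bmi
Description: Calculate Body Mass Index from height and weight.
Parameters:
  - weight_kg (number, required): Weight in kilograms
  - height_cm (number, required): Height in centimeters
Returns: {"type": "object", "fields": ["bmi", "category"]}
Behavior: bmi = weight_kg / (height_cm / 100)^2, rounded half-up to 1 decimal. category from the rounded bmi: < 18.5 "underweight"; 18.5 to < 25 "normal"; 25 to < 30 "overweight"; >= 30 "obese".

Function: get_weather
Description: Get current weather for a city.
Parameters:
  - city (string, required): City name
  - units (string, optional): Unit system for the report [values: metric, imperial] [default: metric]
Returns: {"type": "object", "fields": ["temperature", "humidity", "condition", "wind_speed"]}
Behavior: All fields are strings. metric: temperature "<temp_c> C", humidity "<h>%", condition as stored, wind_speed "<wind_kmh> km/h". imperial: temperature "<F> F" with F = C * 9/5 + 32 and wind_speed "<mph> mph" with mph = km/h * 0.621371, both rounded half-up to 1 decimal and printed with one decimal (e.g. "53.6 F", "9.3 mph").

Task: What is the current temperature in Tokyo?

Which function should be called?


The task needs a function whose description is: Get current weather for a city.
get_weather


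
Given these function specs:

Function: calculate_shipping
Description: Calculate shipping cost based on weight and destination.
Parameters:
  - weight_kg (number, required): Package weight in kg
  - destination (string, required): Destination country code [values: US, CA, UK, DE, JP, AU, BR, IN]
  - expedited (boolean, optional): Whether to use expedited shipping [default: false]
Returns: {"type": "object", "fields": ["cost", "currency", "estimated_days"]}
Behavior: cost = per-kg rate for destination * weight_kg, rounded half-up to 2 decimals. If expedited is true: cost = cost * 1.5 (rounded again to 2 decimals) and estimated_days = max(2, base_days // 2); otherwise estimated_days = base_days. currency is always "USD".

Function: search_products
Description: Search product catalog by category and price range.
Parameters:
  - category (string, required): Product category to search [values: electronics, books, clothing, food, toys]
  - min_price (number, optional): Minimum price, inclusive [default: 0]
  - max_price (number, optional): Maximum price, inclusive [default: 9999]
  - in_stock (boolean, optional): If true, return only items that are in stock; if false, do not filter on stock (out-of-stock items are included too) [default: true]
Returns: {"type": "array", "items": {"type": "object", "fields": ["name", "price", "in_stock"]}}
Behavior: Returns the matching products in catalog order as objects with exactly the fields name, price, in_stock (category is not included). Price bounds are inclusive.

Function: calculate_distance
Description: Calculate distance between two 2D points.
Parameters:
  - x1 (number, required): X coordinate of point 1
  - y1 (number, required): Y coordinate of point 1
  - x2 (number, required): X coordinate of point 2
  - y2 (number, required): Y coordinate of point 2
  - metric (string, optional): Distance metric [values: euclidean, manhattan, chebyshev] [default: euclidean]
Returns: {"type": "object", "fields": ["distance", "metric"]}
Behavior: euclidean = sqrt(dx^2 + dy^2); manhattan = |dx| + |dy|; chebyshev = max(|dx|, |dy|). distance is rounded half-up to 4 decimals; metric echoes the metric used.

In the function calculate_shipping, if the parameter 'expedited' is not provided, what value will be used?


The calculate_shipping spec declares:
  - expedited (boolean, optional): Whether to use expedited shipping [default: false]
Default:
false


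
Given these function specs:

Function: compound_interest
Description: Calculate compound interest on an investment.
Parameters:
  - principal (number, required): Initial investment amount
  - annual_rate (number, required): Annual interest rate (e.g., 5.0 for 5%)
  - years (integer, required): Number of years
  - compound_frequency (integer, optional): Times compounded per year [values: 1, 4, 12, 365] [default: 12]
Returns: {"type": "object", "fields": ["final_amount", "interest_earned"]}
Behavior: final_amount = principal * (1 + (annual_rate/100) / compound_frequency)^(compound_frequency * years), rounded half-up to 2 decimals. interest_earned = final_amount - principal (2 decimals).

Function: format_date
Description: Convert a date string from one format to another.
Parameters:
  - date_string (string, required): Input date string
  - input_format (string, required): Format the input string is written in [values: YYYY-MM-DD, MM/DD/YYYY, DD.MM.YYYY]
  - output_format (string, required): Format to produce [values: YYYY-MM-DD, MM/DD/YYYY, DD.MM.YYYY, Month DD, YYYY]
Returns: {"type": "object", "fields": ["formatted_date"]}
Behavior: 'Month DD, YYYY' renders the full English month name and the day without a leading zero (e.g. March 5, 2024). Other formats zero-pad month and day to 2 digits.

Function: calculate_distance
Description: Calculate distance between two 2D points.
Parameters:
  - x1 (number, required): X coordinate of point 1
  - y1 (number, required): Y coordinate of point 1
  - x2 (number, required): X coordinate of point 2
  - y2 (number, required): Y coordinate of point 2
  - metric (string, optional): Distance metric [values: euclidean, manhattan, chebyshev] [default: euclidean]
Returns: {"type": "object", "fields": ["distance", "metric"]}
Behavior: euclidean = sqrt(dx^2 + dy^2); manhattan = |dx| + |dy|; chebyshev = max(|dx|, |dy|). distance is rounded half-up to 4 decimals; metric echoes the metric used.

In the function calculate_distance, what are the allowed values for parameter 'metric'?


The calculate_distance spec declares:
  - metric (string, optional): Distance metric [values: euclidean, manhattan, chebyshev] [default: euclidean]
Allowed values:
euclidean, manhattan, chebyshev


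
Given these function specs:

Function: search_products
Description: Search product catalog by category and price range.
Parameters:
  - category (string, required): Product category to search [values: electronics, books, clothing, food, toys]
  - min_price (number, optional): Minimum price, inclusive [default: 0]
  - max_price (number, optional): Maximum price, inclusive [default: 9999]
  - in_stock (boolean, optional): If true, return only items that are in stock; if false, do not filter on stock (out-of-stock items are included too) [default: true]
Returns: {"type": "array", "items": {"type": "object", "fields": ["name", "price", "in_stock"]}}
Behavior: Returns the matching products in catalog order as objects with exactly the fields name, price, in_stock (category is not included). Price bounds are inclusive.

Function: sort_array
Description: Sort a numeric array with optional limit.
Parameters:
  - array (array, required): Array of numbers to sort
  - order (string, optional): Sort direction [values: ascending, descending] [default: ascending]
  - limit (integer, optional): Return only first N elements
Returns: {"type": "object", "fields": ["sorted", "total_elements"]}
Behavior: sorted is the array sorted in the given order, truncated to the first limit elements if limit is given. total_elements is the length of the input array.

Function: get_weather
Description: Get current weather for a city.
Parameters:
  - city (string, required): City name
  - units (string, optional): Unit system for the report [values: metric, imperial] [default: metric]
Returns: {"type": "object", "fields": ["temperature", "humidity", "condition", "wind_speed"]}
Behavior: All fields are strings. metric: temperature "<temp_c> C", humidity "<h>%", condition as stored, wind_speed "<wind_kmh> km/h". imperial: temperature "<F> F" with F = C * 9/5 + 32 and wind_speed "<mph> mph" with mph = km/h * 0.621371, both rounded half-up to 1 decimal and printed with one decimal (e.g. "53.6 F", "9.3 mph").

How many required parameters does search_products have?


Parameters of search_products: category (required), min_price (optional), max_price (optional), in_stock (optional)
Required count:
1


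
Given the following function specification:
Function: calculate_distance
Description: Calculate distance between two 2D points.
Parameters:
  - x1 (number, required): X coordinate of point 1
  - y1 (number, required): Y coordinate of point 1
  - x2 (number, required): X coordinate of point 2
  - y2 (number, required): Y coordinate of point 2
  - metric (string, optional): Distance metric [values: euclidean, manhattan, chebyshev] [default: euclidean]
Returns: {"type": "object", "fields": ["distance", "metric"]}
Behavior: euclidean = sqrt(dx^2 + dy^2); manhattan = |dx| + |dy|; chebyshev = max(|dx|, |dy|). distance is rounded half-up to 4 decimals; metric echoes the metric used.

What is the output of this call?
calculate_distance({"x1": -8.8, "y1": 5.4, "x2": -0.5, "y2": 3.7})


Defaults applied: metric=euclidean
|dx| = |-0.5 - -8.8| = 8.3; |dy| = |3.7 - 5.4| = 1.7
euclidean: sqrt(8.3^2 + 1.7^2) = sqrt(71.78) = 8.472308
Round to 4 decimals: 8.4723
Output:
{"distance": 8.4723, "metric": "euclidean"}


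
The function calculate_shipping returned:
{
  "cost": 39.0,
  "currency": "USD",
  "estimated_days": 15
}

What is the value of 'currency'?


USD


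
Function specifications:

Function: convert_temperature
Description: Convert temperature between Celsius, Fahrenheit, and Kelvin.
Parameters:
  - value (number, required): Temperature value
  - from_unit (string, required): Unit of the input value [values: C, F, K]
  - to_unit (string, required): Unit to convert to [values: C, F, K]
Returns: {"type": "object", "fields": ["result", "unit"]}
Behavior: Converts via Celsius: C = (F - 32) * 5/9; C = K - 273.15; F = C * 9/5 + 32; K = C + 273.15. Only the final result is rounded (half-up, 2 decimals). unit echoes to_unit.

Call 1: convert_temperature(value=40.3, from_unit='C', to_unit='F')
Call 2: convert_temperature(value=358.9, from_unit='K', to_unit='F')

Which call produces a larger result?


Call 1:
  Input already in C: 40.3
  To F: 40.3 * 9/5 + 32 = 104.54
  Round to 2 decimals: 104.54
  -> 104.54 F
Call 2:
  To C: 358.9 - 273.15 = 85.75
  To F: 85.75 * 9/5 + 32 = 186.35
  Round to 2 decimals: 186.35
  -> 186.35 F
Call 2 (186.35 F)


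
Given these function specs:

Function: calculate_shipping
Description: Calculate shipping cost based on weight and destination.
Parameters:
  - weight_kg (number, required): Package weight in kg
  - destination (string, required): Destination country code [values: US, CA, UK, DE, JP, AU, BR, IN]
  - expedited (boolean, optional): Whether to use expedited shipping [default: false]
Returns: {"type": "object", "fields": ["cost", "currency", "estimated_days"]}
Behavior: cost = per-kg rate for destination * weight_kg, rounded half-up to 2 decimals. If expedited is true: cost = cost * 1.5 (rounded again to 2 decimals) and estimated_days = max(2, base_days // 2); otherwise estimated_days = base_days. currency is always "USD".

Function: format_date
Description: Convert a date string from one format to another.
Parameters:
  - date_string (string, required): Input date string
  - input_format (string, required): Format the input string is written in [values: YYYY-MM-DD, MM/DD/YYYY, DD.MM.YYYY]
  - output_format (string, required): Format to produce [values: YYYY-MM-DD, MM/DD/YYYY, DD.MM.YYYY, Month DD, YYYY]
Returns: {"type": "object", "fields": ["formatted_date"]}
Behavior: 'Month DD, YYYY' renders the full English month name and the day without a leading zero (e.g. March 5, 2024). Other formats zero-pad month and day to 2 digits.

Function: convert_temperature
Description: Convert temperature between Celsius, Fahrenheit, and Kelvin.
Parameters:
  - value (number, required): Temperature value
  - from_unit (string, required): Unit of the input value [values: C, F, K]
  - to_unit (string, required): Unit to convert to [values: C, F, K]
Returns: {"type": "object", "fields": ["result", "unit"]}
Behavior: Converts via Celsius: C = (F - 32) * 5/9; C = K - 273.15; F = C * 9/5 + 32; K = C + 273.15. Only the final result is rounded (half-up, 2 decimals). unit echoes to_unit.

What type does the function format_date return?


The format_date spec declares Returns: {"type": "object", "fields": ["formatted_date"]}
Type:
object
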